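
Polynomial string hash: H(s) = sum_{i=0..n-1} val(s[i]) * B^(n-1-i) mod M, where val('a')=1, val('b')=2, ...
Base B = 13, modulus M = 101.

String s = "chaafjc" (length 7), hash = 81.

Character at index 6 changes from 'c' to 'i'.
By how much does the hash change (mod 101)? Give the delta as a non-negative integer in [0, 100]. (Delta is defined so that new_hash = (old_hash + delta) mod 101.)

Delta formula: (val(new) - val(old)) * B^(n-1-k) mod M
  val('i') - val('c') = 9 - 3 = 6
  B^(n-1-k) = 13^0 mod 101 = 1
  Delta = 6 * 1 mod 101 = 6

Answer: 6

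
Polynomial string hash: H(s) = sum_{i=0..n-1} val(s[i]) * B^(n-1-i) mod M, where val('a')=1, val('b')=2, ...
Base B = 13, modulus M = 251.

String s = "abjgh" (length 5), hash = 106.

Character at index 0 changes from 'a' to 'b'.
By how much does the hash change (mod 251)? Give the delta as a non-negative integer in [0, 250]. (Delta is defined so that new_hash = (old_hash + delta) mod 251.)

Answer: 198

Derivation:
Delta formula: (val(new) - val(old)) * B^(n-1-k) mod M
  val('b') - val('a') = 2 - 1 = 1
  B^(n-1-k) = 13^4 mod 251 = 198
  Delta = 1 * 198 mod 251 = 198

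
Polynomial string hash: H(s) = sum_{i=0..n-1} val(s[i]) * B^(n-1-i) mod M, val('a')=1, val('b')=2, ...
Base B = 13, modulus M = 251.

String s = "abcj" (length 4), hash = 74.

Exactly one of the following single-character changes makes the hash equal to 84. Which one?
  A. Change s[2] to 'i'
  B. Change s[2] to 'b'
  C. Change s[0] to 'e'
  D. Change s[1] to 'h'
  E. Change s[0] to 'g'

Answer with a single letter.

Option A: s[2]='c'->'i', delta=(9-3)*13^1 mod 251 = 78, hash=74+78 mod 251 = 152
Option B: s[2]='c'->'b', delta=(2-3)*13^1 mod 251 = 238, hash=74+238 mod 251 = 61
Option C: s[0]='a'->'e', delta=(5-1)*13^3 mod 251 = 3, hash=74+3 mod 251 = 77
Option D: s[1]='b'->'h', delta=(8-2)*13^2 mod 251 = 10, hash=74+10 mod 251 = 84 <-- target
Option E: s[0]='a'->'g', delta=(7-1)*13^3 mod 251 = 130, hash=74+130 mod 251 = 204

Answer: D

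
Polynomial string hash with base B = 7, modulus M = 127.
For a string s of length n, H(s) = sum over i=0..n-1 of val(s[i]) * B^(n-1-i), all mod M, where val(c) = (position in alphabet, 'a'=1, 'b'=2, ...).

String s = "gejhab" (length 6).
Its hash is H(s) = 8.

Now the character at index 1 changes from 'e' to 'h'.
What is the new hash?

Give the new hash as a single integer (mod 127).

val('e') = 5, val('h') = 8
Position k = 1, exponent = n-1-k = 4
B^4 mod M = 7^4 mod 127 = 115
Delta = (8 - 5) * 115 mod 127 = 91
New hash = (8 + 91) mod 127 = 99

Answer: 99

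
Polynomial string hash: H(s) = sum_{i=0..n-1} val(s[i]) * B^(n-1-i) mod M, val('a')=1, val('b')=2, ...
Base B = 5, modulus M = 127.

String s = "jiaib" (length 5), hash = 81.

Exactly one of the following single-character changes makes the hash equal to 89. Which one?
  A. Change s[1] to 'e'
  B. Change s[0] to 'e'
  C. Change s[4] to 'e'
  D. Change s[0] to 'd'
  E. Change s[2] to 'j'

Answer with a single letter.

Answer: A

Derivation:
Option A: s[1]='i'->'e', delta=(5-9)*5^3 mod 127 = 8, hash=81+8 mod 127 = 89 <-- target
Option B: s[0]='j'->'e', delta=(5-10)*5^4 mod 127 = 50, hash=81+50 mod 127 = 4
Option C: s[4]='b'->'e', delta=(5-2)*5^0 mod 127 = 3, hash=81+3 mod 127 = 84
Option D: s[0]='j'->'d', delta=(4-10)*5^4 mod 127 = 60, hash=81+60 mod 127 = 14
Option E: s[2]='a'->'j', delta=(10-1)*5^2 mod 127 = 98, hash=81+98 mod 127 = 52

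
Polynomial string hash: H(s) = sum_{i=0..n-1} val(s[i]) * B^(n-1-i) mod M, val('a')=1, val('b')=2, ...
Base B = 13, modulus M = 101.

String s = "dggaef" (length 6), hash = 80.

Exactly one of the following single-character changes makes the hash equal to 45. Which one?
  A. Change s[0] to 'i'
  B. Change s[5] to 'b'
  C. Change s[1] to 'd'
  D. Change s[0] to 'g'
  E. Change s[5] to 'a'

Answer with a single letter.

Option A: s[0]='d'->'i', delta=(9-4)*13^5 mod 101 = 85, hash=80+85 mod 101 = 64
Option B: s[5]='f'->'b', delta=(2-6)*13^0 mod 101 = 97, hash=80+97 mod 101 = 76
Option C: s[1]='g'->'d', delta=(4-7)*13^4 mod 101 = 66, hash=80+66 mod 101 = 45 <-- target
Option D: s[0]='d'->'g', delta=(7-4)*13^5 mod 101 = 51, hash=80+51 mod 101 = 30
Option E: s[5]='f'->'a', delta=(1-6)*13^0 mod 101 = 96, hash=80+96 mod 101 = 75

Answer: C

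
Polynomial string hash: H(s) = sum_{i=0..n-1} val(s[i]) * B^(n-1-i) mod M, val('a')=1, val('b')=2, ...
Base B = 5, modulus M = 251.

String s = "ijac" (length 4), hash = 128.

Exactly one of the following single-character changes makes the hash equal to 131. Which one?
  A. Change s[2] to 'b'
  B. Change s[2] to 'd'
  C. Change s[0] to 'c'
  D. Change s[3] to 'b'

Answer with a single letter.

Answer: C

Derivation:
Option A: s[2]='a'->'b', delta=(2-1)*5^1 mod 251 = 5, hash=128+5 mod 251 = 133
Option B: s[2]='a'->'d', delta=(4-1)*5^1 mod 251 = 15, hash=128+15 mod 251 = 143
Option C: s[0]='i'->'c', delta=(3-9)*5^3 mod 251 = 3, hash=128+3 mod 251 = 131 <-- target
Option D: s[3]='c'->'b', delta=(2-3)*5^0 mod 251 = 250, hash=128+250 mod 251 = 127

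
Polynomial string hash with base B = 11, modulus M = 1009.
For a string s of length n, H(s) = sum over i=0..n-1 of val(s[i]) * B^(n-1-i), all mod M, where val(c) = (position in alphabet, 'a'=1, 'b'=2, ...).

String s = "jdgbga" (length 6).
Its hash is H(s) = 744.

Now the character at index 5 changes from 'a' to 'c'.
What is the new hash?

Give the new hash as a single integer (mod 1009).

val('a') = 1, val('c') = 3
Position k = 5, exponent = n-1-k = 0
B^0 mod M = 11^0 mod 1009 = 1
Delta = (3 - 1) * 1 mod 1009 = 2
New hash = (744 + 2) mod 1009 = 746

Answer: 746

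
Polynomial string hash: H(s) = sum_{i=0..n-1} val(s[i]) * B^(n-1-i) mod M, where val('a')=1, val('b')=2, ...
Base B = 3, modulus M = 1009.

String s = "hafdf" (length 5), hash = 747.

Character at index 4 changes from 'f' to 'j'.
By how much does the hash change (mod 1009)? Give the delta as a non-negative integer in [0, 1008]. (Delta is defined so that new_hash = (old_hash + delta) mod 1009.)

Delta formula: (val(new) - val(old)) * B^(n-1-k) mod M
  val('j') - val('f') = 10 - 6 = 4
  B^(n-1-k) = 3^0 mod 1009 = 1
  Delta = 4 * 1 mod 1009 = 4

Answer: 4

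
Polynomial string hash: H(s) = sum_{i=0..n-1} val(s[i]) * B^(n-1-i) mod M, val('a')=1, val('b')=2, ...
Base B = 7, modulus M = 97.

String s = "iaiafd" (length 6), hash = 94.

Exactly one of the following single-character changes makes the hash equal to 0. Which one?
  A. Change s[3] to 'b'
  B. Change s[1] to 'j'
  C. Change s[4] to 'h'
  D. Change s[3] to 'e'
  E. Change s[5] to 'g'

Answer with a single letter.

Option A: s[3]='a'->'b', delta=(2-1)*7^2 mod 97 = 49, hash=94+49 mod 97 = 46
Option B: s[1]='a'->'j', delta=(10-1)*7^4 mod 97 = 75, hash=94+75 mod 97 = 72
Option C: s[4]='f'->'h', delta=(8-6)*7^1 mod 97 = 14, hash=94+14 mod 97 = 11
Option D: s[3]='a'->'e', delta=(5-1)*7^2 mod 97 = 2, hash=94+2 mod 97 = 96
Option E: s[5]='d'->'g', delta=(7-4)*7^0 mod 97 = 3, hash=94+3 mod 97 = 0 <-- target

Answer: E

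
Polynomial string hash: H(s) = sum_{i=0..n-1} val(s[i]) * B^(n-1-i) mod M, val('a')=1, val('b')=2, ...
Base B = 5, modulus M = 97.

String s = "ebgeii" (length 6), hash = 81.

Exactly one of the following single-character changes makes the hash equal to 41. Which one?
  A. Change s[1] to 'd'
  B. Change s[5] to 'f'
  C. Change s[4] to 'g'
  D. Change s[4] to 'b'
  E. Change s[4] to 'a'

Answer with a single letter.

Option A: s[1]='b'->'d', delta=(4-2)*5^4 mod 97 = 86, hash=81+86 mod 97 = 70
Option B: s[5]='i'->'f', delta=(6-9)*5^0 mod 97 = 94, hash=81+94 mod 97 = 78
Option C: s[4]='i'->'g', delta=(7-9)*5^1 mod 97 = 87, hash=81+87 mod 97 = 71
Option D: s[4]='i'->'b', delta=(2-9)*5^1 mod 97 = 62, hash=81+62 mod 97 = 46
Option E: s[4]='i'->'a', delta=(1-9)*5^1 mod 97 = 57, hash=81+57 mod 97 = 41 <-- target

Answer: E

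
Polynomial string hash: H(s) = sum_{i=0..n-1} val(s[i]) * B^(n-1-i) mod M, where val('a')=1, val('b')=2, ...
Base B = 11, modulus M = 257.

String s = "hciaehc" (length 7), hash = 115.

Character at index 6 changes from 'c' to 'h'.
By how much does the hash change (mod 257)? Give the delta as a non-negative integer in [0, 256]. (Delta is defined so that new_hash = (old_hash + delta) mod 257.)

Answer: 5

Derivation:
Delta formula: (val(new) - val(old)) * B^(n-1-k) mod M
  val('h') - val('c') = 8 - 3 = 5
  B^(n-1-k) = 11^0 mod 257 = 1
  Delta = 5 * 1 mod 257 = 5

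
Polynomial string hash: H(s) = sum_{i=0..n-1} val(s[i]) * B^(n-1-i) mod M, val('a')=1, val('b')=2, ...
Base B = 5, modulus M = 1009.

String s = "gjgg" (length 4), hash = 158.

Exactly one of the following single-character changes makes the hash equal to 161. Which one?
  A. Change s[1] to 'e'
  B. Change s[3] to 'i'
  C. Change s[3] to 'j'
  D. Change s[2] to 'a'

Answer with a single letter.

Answer: C

Derivation:
Option A: s[1]='j'->'e', delta=(5-10)*5^2 mod 1009 = 884, hash=158+884 mod 1009 = 33
Option B: s[3]='g'->'i', delta=(9-7)*5^0 mod 1009 = 2, hash=158+2 mod 1009 = 160
Option C: s[3]='g'->'j', delta=(10-7)*5^0 mod 1009 = 3, hash=158+3 mod 1009 = 161 <-- target
Option D: s[2]='g'->'a', delta=(1-7)*5^1 mod 1009 = 979, hash=158+979 mod 1009 = 128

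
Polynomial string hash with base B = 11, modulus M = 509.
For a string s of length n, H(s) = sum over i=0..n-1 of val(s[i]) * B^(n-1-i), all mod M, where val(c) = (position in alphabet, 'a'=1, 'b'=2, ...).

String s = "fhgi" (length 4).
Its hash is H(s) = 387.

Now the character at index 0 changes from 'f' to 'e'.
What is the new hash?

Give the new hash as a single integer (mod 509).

Answer: 74

Derivation:
val('f') = 6, val('e') = 5
Position k = 0, exponent = n-1-k = 3
B^3 mod M = 11^3 mod 509 = 313
Delta = (5 - 6) * 313 mod 509 = 196
New hash = (387 + 196) mod 509 = 74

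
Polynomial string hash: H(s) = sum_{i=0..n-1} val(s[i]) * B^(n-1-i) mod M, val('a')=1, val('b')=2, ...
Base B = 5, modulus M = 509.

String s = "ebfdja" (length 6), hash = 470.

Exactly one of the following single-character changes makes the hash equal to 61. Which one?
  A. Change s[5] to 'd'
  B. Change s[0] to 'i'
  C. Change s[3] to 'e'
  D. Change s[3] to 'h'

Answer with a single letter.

Option A: s[5]='a'->'d', delta=(4-1)*5^0 mod 509 = 3, hash=470+3 mod 509 = 473
Option B: s[0]='e'->'i', delta=(9-5)*5^5 mod 509 = 284, hash=470+284 mod 509 = 245
Option C: s[3]='d'->'e', delta=(5-4)*5^2 mod 509 = 25, hash=470+25 mod 509 = 495
Option D: s[3]='d'->'h', delta=(8-4)*5^2 mod 509 = 100, hash=470+100 mod 509 = 61 <-- target

Answer: D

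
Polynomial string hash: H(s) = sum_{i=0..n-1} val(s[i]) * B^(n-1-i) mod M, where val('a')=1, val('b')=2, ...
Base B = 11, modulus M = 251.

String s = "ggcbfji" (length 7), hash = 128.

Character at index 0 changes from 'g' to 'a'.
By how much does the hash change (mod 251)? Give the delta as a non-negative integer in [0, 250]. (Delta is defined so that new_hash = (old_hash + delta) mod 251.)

Delta formula: (val(new) - val(old)) * B^(n-1-k) mod M
  val('a') - val('g') = 1 - 7 = -6
  B^(n-1-k) = 11^6 mod 251 = 3
  Delta = -6 * 3 mod 251 = 233

Answer: 233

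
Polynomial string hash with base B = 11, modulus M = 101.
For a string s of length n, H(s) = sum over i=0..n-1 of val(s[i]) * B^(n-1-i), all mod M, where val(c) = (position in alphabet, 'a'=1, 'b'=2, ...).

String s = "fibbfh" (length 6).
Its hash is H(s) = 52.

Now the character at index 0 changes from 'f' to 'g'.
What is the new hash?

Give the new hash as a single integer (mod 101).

Answer: 8

Derivation:
val('f') = 6, val('g') = 7
Position k = 0, exponent = n-1-k = 5
B^5 mod M = 11^5 mod 101 = 57
Delta = (7 - 6) * 57 mod 101 = 57
New hash = (52 + 57) mod 101 = 8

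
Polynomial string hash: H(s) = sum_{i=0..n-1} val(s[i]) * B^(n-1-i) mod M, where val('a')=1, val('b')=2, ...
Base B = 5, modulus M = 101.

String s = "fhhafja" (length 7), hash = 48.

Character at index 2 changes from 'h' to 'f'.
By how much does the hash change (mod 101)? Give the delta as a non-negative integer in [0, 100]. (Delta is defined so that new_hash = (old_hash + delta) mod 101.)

Delta formula: (val(new) - val(old)) * B^(n-1-k) mod M
  val('f') - val('h') = 6 - 8 = -2
  B^(n-1-k) = 5^4 mod 101 = 19
  Delta = -2 * 19 mod 101 = 63

Answer: 63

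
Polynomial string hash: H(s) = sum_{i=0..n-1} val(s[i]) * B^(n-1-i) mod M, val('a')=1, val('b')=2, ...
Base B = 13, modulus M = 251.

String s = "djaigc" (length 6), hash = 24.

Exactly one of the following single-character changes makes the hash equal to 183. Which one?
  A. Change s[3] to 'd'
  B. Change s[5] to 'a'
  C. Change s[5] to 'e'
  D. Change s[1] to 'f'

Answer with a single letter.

Option A: s[3]='i'->'d', delta=(4-9)*13^2 mod 251 = 159, hash=24+159 mod 251 = 183 <-- target
Option B: s[5]='c'->'a', delta=(1-3)*13^0 mod 251 = 249, hash=24+249 mod 251 = 22
Option C: s[5]='c'->'e', delta=(5-3)*13^0 mod 251 = 2, hash=24+2 mod 251 = 26
Option D: s[1]='j'->'f', delta=(6-10)*13^4 mod 251 = 212, hash=24+212 mod 251 = 236

Answer: A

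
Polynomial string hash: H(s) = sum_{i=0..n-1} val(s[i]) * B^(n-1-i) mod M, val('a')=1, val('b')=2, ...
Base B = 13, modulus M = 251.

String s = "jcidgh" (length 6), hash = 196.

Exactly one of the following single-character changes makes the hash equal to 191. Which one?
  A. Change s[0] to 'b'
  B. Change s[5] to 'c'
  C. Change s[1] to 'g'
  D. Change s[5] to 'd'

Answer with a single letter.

Option A: s[0]='j'->'b', delta=(2-10)*13^5 mod 251 = 241, hash=196+241 mod 251 = 186
Option B: s[5]='h'->'c', delta=(3-8)*13^0 mod 251 = 246, hash=196+246 mod 251 = 191 <-- target
Option C: s[1]='c'->'g', delta=(7-3)*13^4 mod 251 = 39, hash=196+39 mod 251 = 235
Option D: s[5]='h'->'d', delta=(4-8)*13^0 mod 251 = 247, hash=196+247 mod 251 = 192

Answer: B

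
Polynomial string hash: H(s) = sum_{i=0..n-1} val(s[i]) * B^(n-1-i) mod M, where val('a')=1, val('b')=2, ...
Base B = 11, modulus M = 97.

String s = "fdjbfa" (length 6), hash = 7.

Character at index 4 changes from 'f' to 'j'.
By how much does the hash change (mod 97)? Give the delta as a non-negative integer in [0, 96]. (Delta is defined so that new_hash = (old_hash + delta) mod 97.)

Delta formula: (val(new) - val(old)) * B^(n-1-k) mod M
  val('j') - val('f') = 10 - 6 = 4
  B^(n-1-k) = 11^1 mod 97 = 11
  Delta = 4 * 11 mod 97 = 44

Answer: 44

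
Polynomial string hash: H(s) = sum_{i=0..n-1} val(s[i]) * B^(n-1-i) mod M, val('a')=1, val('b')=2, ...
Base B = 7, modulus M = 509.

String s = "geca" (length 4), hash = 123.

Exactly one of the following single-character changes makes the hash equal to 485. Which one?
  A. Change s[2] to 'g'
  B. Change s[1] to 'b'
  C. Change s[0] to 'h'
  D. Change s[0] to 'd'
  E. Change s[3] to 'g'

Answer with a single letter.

Answer: B

Derivation:
Option A: s[2]='c'->'g', delta=(7-3)*7^1 mod 509 = 28, hash=123+28 mod 509 = 151
Option B: s[1]='e'->'b', delta=(2-5)*7^2 mod 509 = 362, hash=123+362 mod 509 = 485 <-- target
Option C: s[0]='g'->'h', delta=(8-7)*7^3 mod 509 = 343, hash=123+343 mod 509 = 466
Option D: s[0]='g'->'d', delta=(4-7)*7^3 mod 509 = 498, hash=123+498 mod 509 = 112
Option E: s[3]='a'->'g', delta=(7-1)*7^0 mod 509 = 6, hash=123+6 mod 509 = 129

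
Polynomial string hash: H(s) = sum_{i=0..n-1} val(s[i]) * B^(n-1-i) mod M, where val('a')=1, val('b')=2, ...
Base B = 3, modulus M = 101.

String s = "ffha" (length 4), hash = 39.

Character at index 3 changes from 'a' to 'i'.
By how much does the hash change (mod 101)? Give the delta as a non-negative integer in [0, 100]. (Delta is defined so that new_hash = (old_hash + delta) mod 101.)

Answer: 8

Derivation:
Delta formula: (val(new) - val(old)) * B^(n-1-k) mod M
  val('i') - val('a') = 9 - 1 = 8
  B^(n-1-k) = 3^0 mod 101 = 1
  Delta = 8 * 1 mod 101 = 8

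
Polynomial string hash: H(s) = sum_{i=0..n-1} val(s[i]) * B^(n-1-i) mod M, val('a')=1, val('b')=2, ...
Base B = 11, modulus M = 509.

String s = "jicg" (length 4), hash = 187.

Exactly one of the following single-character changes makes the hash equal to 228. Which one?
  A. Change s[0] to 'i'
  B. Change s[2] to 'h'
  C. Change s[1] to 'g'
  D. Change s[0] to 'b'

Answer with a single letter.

Answer: D

Derivation:
Option A: s[0]='j'->'i', delta=(9-10)*11^3 mod 509 = 196, hash=187+196 mod 509 = 383
Option B: s[2]='c'->'h', delta=(8-3)*11^1 mod 509 = 55, hash=187+55 mod 509 = 242
Option C: s[1]='i'->'g', delta=(7-9)*11^2 mod 509 = 267, hash=187+267 mod 509 = 454
Option D: s[0]='j'->'b', delta=(2-10)*11^3 mod 509 = 41, hash=187+41 mod 509 = 228 <-- target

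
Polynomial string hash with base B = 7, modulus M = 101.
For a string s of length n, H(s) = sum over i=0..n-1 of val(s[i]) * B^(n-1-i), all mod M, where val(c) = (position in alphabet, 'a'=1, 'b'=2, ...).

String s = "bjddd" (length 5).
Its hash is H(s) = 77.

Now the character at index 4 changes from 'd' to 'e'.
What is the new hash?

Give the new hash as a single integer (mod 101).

val('d') = 4, val('e') = 5
Position k = 4, exponent = n-1-k = 0
B^0 mod M = 7^0 mod 101 = 1
Delta = (5 - 4) * 1 mod 101 = 1
New hash = (77 + 1) mod 101 = 78

Answer: 78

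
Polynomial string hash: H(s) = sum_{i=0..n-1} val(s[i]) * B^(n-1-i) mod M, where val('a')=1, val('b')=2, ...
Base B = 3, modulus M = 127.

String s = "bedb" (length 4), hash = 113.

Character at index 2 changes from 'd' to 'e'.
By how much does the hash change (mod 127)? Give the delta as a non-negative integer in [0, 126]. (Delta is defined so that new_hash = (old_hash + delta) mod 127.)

Answer: 3

Derivation:
Delta formula: (val(new) - val(old)) * B^(n-1-k) mod M
  val('e') - val('d') = 5 - 4 = 1
  B^(n-1-k) = 3^1 mod 127 = 3
  Delta = 1 * 3 mod 127 = 3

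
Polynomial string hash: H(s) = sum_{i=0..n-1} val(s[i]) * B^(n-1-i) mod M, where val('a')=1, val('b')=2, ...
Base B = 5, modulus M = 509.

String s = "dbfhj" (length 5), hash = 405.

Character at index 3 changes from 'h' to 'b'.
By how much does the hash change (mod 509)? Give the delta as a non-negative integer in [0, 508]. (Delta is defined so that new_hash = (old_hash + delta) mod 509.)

Delta formula: (val(new) - val(old)) * B^(n-1-k) mod M
  val('b') - val('h') = 2 - 8 = -6
  B^(n-1-k) = 5^1 mod 509 = 5
  Delta = -6 * 5 mod 509 = 479

Answer: 479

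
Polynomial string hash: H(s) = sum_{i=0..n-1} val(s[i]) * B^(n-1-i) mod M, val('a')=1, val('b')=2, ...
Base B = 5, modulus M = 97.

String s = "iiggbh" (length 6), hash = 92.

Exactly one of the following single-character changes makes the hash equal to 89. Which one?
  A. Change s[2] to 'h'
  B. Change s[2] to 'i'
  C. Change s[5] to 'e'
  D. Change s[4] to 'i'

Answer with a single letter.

Option A: s[2]='g'->'h', delta=(8-7)*5^3 mod 97 = 28, hash=92+28 mod 97 = 23
Option B: s[2]='g'->'i', delta=(9-7)*5^3 mod 97 = 56, hash=92+56 mod 97 = 51
Option C: s[5]='h'->'e', delta=(5-8)*5^0 mod 97 = 94, hash=92+94 mod 97 = 89 <-- target
Option D: s[4]='b'->'i', delta=(9-2)*5^1 mod 97 = 35, hash=92+35 mod 97 = 30

Answer: C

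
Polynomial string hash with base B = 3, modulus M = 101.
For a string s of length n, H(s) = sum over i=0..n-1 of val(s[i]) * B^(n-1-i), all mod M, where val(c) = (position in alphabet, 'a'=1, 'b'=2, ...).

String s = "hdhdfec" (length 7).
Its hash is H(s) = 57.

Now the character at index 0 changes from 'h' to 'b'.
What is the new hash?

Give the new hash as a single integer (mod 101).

Answer: 26

Derivation:
val('h') = 8, val('b') = 2
Position k = 0, exponent = n-1-k = 6
B^6 mod M = 3^6 mod 101 = 22
Delta = (2 - 8) * 22 mod 101 = 70
New hash = (57 + 70) mod 101 = 26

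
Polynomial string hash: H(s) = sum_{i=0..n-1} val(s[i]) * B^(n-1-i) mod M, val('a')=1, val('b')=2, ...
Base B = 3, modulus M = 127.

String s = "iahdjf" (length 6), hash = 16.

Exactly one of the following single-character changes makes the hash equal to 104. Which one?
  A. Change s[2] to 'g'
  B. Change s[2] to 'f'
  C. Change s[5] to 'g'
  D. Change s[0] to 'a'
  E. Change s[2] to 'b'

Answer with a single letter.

Option A: s[2]='h'->'g', delta=(7-8)*3^3 mod 127 = 100, hash=16+100 mod 127 = 116
Option B: s[2]='h'->'f', delta=(6-8)*3^3 mod 127 = 73, hash=16+73 mod 127 = 89
Option C: s[5]='f'->'g', delta=(7-6)*3^0 mod 127 = 1, hash=16+1 mod 127 = 17
Option D: s[0]='i'->'a', delta=(1-9)*3^5 mod 127 = 88, hash=16+88 mod 127 = 104 <-- target
Option E: s[2]='h'->'b', delta=(2-8)*3^3 mod 127 = 92, hash=16+92 mod 127 = 108

Answer: D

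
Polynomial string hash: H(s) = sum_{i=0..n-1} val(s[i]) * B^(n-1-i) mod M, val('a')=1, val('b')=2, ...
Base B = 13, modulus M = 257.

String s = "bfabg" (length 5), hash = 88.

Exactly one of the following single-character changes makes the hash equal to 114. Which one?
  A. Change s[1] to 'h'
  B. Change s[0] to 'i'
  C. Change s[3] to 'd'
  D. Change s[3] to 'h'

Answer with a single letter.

Option A: s[1]='f'->'h', delta=(8-6)*13^3 mod 257 = 25, hash=88+25 mod 257 = 113
Option B: s[0]='b'->'i', delta=(9-2)*13^4 mod 257 = 238, hash=88+238 mod 257 = 69
Option C: s[3]='b'->'d', delta=(4-2)*13^1 mod 257 = 26, hash=88+26 mod 257 = 114 <-- target
Option D: s[3]='b'->'h', delta=(8-2)*13^1 mod 257 = 78, hash=88+78 mod 257 = 166

Answer: C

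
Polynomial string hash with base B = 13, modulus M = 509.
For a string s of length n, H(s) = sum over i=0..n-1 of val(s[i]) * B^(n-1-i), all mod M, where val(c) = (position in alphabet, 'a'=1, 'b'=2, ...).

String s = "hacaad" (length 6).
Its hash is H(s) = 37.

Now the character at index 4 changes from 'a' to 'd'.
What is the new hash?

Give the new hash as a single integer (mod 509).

Answer: 76

Derivation:
val('a') = 1, val('d') = 4
Position k = 4, exponent = n-1-k = 1
B^1 mod M = 13^1 mod 509 = 13
Delta = (4 - 1) * 13 mod 509 = 39
New hash = (37 + 39) mod 509 = 76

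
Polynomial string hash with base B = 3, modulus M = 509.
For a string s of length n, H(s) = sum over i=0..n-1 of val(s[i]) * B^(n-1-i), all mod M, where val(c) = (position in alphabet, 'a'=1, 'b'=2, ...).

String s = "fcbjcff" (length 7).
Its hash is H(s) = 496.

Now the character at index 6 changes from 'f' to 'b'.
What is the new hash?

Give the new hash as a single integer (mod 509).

val('f') = 6, val('b') = 2
Position k = 6, exponent = n-1-k = 0
B^0 mod M = 3^0 mod 509 = 1
Delta = (2 - 6) * 1 mod 509 = 505
New hash = (496 + 505) mod 509 = 492

Answer: 492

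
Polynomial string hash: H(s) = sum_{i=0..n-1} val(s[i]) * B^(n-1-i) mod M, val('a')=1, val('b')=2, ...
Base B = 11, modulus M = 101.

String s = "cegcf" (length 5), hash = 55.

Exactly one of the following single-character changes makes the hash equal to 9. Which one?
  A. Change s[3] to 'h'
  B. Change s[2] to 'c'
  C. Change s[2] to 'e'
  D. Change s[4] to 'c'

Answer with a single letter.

Option A: s[3]='c'->'h', delta=(8-3)*11^1 mod 101 = 55, hash=55+55 mod 101 = 9 <-- target
Option B: s[2]='g'->'c', delta=(3-7)*11^2 mod 101 = 21, hash=55+21 mod 101 = 76
Option C: s[2]='g'->'e', delta=(5-7)*11^2 mod 101 = 61, hash=55+61 mod 101 = 15
Option D: s[4]='f'->'c', delta=(3-6)*11^0 mod 101 = 98, hash=55+98 mod 101 = 52

Answer: A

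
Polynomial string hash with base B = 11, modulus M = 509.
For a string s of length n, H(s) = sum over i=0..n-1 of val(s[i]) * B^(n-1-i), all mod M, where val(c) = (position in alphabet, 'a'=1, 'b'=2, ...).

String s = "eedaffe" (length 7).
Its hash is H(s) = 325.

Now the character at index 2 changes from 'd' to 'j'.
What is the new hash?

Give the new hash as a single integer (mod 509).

Answer: 114

Derivation:
val('d') = 4, val('j') = 10
Position k = 2, exponent = n-1-k = 4
B^4 mod M = 11^4 mod 509 = 389
Delta = (10 - 4) * 389 mod 509 = 298
New hash = (325 + 298) mod 509 = 114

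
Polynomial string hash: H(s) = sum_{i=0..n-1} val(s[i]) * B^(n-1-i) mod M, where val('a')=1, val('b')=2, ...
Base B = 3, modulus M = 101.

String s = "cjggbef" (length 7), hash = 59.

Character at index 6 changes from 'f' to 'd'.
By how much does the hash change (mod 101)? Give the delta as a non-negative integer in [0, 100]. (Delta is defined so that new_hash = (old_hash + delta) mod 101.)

Answer: 99

Derivation:
Delta formula: (val(new) - val(old)) * B^(n-1-k) mod M
  val('d') - val('f') = 4 - 6 = -2
  B^(n-1-k) = 3^0 mod 101 = 1
  Delta = -2 * 1 mod 101 = 99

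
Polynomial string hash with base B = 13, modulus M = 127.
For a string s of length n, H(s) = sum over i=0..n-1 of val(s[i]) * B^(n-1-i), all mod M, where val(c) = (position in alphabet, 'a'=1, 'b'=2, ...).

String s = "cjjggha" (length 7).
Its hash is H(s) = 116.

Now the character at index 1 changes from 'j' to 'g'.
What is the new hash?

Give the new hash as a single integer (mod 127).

Answer: 27

Derivation:
val('j') = 10, val('g') = 7
Position k = 1, exponent = n-1-k = 5
B^5 mod M = 13^5 mod 127 = 72
Delta = (7 - 10) * 72 mod 127 = 38
New hash = (116 + 38) mod 127 = 27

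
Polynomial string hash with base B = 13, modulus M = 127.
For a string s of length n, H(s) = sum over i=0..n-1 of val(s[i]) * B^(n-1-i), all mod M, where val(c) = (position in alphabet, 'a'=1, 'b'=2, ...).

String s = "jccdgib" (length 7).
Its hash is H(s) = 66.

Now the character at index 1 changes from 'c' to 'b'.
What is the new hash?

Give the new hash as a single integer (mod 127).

val('c') = 3, val('b') = 2
Position k = 1, exponent = n-1-k = 5
B^5 mod M = 13^5 mod 127 = 72
Delta = (2 - 3) * 72 mod 127 = 55
New hash = (66 + 55) mod 127 = 121

Answer: 121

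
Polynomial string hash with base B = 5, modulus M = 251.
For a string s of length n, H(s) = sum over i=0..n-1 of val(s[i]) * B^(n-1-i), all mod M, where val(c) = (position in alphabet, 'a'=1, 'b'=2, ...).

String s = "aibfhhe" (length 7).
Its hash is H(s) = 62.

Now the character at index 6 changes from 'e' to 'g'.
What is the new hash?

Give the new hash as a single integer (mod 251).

Answer: 64

Derivation:
val('e') = 5, val('g') = 7
Position k = 6, exponent = n-1-k = 0
B^0 mod M = 5^0 mod 251 = 1
Delta = (7 - 5) * 1 mod 251 = 2
New hash = (62 + 2) mod 251 = 64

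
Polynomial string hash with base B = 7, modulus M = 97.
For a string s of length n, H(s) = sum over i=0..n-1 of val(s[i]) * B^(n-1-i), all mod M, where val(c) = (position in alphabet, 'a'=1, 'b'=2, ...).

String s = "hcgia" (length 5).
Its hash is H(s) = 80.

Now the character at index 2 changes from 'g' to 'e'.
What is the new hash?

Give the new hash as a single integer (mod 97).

Answer: 79

Derivation:
val('g') = 7, val('e') = 5
Position k = 2, exponent = n-1-k = 2
B^2 mod M = 7^2 mod 97 = 49
Delta = (5 - 7) * 49 mod 97 = 96
New hash = (80 + 96) mod 97 = 79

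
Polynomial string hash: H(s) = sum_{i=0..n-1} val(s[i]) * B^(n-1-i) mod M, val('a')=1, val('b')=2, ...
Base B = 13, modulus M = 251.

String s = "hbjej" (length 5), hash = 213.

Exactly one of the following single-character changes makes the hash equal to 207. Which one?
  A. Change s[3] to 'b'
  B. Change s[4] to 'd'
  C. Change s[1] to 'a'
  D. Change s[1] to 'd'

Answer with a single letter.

Answer: B

Derivation:
Option A: s[3]='e'->'b', delta=(2-5)*13^1 mod 251 = 212, hash=213+212 mod 251 = 174
Option B: s[4]='j'->'d', delta=(4-10)*13^0 mod 251 = 245, hash=213+245 mod 251 = 207 <-- target
Option C: s[1]='b'->'a', delta=(1-2)*13^3 mod 251 = 62, hash=213+62 mod 251 = 24
Option D: s[1]='b'->'d', delta=(4-2)*13^3 mod 251 = 127, hash=213+127 mod 251 = 89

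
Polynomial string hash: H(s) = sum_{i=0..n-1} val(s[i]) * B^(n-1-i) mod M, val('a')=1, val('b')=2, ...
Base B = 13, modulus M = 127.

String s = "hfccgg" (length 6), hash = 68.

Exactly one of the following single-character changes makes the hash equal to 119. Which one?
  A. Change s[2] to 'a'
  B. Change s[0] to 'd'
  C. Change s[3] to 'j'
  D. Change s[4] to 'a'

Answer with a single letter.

Answer: A

Derivation:
Option A: s[2]='c'->'a', delta=(1-3)*13^3 mod 127 = 51, hash=68+51 mod 127 = 119 <-- target
Option B: s[0]='h'->'d', delta=(4-8)*13^5 mod 127 = 93, hash=68+93 mod 127 = 34
Option C: s[3]='c'->'j', delta=(10-3)*13^2 mod 127 = 40, hash=68+40 mod 127 = 108
Option D: s[4]='g'->'a', delta=(1-7)*13^1 mod 127 = 49, hash=68+49 mod 127 = 117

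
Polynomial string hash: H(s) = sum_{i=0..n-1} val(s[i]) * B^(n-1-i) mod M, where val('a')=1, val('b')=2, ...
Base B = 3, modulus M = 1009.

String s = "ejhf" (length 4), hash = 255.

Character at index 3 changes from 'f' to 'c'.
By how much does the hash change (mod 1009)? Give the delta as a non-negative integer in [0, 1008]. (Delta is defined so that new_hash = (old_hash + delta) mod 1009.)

Answer: 1006

Derivation:
Delta formula: (val(new) - val(old)) * B^(n-1-k) mod M
  val('c') - val('f') = 3 - 6 = -3
  B^(n-1-k) = 3^0 mod 1009 = 1
  Delta = -3 * 1 mod 1009 = 1006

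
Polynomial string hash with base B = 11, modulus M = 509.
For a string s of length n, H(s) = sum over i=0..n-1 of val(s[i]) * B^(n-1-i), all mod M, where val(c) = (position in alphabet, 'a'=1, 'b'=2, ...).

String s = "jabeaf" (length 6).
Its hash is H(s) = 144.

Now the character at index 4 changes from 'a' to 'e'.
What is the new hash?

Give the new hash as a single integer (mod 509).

val('a') = 1, val('e') = 5
Position k = 4, exponent = n-1-k = 1
B^1 mod M = 11^1 mod 509 = 11
Delta = (5 - 1) * 11 mod 509 = 44
New hash = (144 + 44) mod 509 = 188

Answer: 188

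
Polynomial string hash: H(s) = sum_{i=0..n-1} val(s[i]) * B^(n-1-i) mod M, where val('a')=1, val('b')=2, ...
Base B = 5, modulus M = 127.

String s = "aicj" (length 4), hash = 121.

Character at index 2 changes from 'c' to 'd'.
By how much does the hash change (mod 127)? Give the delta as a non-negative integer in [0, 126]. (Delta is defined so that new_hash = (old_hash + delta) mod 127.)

Delta formula: (val(new) - val(old)) * B^(n-1-k) mod M
  val('d') - val('c') = 4 - 3 = 1
  B^(n-1-k) = 5^1 mod 127 = 5
  Delta = 1 * 5 mod 127 = 5

Answer: 5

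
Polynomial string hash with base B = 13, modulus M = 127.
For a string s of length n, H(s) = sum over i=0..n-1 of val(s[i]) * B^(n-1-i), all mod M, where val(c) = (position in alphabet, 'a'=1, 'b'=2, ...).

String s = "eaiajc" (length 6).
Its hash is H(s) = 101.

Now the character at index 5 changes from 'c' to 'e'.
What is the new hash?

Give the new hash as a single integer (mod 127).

val('c') = 3, val('e') = 5
Position k = 5, exponent = n-1-k = 0
B^0 mod M = 13^0 mod 127 = 1
Delta = (5 - 3) * 1 mod 127 = 2
New hash = (101 + 2) mod 127 = 103

Answer: 103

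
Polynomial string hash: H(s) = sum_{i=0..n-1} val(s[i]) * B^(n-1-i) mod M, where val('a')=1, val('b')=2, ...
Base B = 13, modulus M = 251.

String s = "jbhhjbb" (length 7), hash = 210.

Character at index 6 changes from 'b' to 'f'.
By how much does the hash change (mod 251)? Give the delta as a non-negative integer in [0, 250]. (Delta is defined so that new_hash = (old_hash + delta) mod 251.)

Answer: 4

Derivation:
Delta formula: (val(new) - val(old)) * B^(n-1-k) mod M
  val('f') - val('b') = 6 - 2 = 4
  B^(n-1-k) = 13^0 mod 251 = 1
  Delta = 4 * 1 mod 251 = 4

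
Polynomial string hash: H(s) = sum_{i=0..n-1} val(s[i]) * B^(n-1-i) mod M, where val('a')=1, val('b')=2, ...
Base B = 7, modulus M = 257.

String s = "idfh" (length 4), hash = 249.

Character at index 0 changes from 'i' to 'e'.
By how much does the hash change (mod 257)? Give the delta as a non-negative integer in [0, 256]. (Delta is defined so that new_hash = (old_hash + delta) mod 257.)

Answer: 170

Derivation:
Delta formula: (val(new) - val(old)) * B^(n-1-k) mod M
  val('e') - val('i') = 5 - 9 = -4
  B^(n-1-k) = 7^3 mod 257 = 86
  Delta = -4 * 86 mod 257 = 170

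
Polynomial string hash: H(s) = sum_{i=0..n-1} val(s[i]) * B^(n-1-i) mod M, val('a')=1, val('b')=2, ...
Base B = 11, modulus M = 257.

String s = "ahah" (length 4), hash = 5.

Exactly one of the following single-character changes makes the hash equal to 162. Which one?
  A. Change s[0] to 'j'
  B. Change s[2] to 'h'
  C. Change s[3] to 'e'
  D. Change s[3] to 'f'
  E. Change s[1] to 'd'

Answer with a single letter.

Answer: A

Derivation:
Option A: s[0]='a'->'j', delta=(10-1)*11^3 mod 257 = 157, hash=5+157 mod 257 = 162 <-- target
Option B: s[2]='a'->'h', delta=(8-1)*11^1 mod 257 = 77, hash=5+77 mod 257 = 82
Option C: s[3]='h'->'e', delta=(5-8)*11^0 mod 257 = 254, hash=5+254 mod 257 = 2
Option D: s[3]='h'->'f', delta=(6-8)*11^0 mod 257 = 255, hash=5+255 mod 257 = 3
Option E: s[1]='h'->'d', delta=(4-8)*11^2 mod 257 = 30, hash=5+30 mod 257 = 35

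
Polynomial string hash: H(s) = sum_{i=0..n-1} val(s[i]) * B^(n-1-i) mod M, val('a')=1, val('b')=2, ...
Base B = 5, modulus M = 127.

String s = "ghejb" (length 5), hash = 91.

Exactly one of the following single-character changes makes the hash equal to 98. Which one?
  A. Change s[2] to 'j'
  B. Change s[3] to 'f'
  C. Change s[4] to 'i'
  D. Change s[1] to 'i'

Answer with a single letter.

Answer: C

Derivation:
Option A: s[2]='e'->'j', delta=(10-5)*5^2 mod 127 = 125, hash=91+125 mod 127 = 89
Option B: s[3]='j'->'f', delta=(6-10)*5^1 mod 127 = 107, hash=91+107 mod 127 = 71
Option C: s[4]='b'->'i', delta=(9-2)*5^0 mod 127 = 7, hash=91+7 mod 127 = 98 <-- target
Option D: s[1]='h'->'i', delta=(9-8)*5^3 mod 127 = 125, hash=91+125 mod 127 = 89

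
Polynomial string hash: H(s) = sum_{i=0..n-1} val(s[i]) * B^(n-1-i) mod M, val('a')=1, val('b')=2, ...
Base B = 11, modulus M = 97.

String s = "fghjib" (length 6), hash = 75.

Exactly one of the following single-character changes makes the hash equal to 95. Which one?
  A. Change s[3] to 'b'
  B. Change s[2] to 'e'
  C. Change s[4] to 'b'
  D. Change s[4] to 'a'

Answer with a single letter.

Answer: C

Derivation:
Option A: s[3]='j'->'b', delta=(2-10)*11^2 mod 97 = 2, hash=75+2 mod 97 = 77
Option B: s[2]='h'->'e', delta=(5-8)*11^3 mod 97 = 81, hash=75+81 mod 97 = 59
Option C: s[4]='i'->'b', delta=(2-9)*11^1 mod 97 = 20, hash=75+20 mod 97 = 95 <-- target
Option D: s[4]='i'->'a', delta=(1-9)*11^1 mod 97 = 9, hash=75+9 mod 97 = 84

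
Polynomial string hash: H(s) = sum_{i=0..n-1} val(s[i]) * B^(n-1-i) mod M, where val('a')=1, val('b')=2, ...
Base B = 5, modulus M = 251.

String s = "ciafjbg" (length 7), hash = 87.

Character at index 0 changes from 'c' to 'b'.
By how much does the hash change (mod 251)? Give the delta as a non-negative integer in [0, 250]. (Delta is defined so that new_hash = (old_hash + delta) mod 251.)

Answer: 188

Derivation:
Delta formula: (val(new) - val(old)) * B^(n-1-k) mod M
  val('b') - val('c') = 2 - 3 = -1
  B^(n-1-k) = 5^6 mod 251 = 63
  Delta = -1 * 63 mod 251 = 188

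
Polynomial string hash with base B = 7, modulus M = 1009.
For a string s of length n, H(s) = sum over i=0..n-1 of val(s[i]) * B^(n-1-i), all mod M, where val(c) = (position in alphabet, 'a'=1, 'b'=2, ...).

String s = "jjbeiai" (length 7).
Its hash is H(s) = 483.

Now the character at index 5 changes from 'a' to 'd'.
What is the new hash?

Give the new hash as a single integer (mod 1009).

val('a') = 1, val('d') = 4
Position k = 5, exponent = n-1-k = 1
B^1 mod M = 7^1 mod 1009 = 7
Delta = (4 - 1) * 7 mod 1009 = 21
New hash = (483 + 21) mod 1009 = 504

Answer: 504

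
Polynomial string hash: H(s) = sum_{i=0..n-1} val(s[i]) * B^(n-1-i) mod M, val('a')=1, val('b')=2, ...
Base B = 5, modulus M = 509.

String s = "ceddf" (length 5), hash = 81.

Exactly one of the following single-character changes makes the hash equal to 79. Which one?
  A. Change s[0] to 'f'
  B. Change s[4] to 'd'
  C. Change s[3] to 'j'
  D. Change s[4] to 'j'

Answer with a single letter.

Answer: B

Derivation:
Option A: s[0]='c'->'f', delta=(6-3)*5^4 mod 509 = 348, hash=81+348 mod 509 = 429
Option B: s[4]='f'->'d', delta=(4-6)*5^0 mod 509 = 507, hash=81+507 mod 509 = 79 <-- target
Option C: s[3]='d'->'j', delta=(10-4)*5^1 mod 509 = 30, hash=81+30 mod 509 = 111
Option D: s[4]='f'->'j', delta=(10-6)*5^0 mod 509 = 4, hash=81+4 mod 509 = 85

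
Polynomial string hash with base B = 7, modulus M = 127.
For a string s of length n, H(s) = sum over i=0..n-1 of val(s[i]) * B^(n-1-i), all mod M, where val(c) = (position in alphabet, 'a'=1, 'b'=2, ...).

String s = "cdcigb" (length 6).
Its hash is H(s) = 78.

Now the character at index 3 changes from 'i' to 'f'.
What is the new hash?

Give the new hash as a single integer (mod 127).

val('i') = 9, val('f') = 6
Position k = 3, exponent = n-1-k = 2
B^2 mod M = 7^2 mod 127 = 49
Delta = (6 - 9) * 49 mod 127 = 107
New hash = (78 + 107) mod 127 = 58

Answer: 58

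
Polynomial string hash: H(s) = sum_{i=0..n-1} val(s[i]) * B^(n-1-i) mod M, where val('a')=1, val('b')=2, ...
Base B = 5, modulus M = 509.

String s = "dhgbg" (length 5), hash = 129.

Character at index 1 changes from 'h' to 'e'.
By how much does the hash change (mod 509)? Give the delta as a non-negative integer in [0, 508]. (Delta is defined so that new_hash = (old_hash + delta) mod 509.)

Answer: 134

Derivation:
Delta formula: (val(new) - val(old)) * B^(n-1-k) mod M
  val('e') - val('h') = 5 - 8 = -3
  B^(n-1-k) = 5^3 mod 509 = 125
  Delta = -3 * 125 mod 509 = 134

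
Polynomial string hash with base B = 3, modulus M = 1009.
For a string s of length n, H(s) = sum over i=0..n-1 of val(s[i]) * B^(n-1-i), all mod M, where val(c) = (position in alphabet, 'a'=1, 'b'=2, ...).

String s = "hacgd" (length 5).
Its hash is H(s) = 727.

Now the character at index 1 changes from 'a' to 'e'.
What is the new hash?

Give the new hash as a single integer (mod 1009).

Answer: 835

Derivation:
val('a') = 1, val('e') = 5
Position k = 1, exponent = n-1-k = 3
B^3 mod M = 3^3 mod 1009 = 27
Delta = (5 - 1) * 27 mod 1009 = 108
New hash = (727 + 108) mod 1009 = 835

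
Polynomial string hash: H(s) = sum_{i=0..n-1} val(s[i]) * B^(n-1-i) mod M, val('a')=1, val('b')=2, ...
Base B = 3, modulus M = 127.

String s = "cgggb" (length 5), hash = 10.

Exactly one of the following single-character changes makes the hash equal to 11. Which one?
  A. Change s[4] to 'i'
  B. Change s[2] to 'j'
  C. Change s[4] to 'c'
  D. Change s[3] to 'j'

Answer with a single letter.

Option A: s[4]='b'->'i', delta=(9-2)*3^0 mod 127 = 7, hash=10+7 mod 127 = 17
Option B: s[2]='g'->'j', delta=(10-7)*3^2 mod 127 = 27, hash=10+27 mod 127 = 37
Option C: s[4]='b'->'c', delta=(3-2)*3^0 mod 127 = 1, hash=10+1 mod 127 = 11 <-- target
Option D: s[3]='g'->'j', delta=(10-7)*3^1 mod 127 = 9, hash=10+9 mod 127 = 19

Answer: C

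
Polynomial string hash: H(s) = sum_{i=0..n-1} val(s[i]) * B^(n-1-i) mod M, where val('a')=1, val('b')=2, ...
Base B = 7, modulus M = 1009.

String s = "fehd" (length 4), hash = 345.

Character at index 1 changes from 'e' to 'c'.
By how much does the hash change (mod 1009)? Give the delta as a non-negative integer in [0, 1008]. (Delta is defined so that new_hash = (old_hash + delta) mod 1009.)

Delta formula: (val(new) - val(old)) * B^(n-1-k) mod M
  val('c') - val('e') = 3 - 5 = -2
  B^(n-1-k) = 7^2 mod 1009 = 49
  Delta = -2 * 49 mod 1009 = 911

Answer: 911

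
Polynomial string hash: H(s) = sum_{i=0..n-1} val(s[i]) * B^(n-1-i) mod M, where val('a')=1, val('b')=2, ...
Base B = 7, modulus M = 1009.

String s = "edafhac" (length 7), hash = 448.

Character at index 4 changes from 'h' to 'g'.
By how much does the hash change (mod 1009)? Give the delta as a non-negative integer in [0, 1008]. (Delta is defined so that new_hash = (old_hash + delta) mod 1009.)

Answer: 960

Derivation:
Delta formula: (val(new) - val(old)) * B^(n-1-k) mod M
  val('g') - val('h') = 7 - 8 = -1
  B^(n-1-k) = 7^2 mod 1009 = 49
  Delta = -1 * 49 mod 1009 = 960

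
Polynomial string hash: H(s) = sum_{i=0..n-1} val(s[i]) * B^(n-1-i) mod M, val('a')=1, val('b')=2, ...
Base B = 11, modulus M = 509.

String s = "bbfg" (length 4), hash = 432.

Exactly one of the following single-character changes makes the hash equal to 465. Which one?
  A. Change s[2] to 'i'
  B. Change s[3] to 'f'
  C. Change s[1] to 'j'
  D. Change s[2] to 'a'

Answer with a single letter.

Answer: A

Derivation:
Option A: s[2]='f'->'i', delta=(9-6)*11^1 mod 509 = 33, hash=432+33 mod 509 = 465 <-- target
Option B: s[3]='g'->'f', delta=(6-7)*11^0 mod 509 = 508, hash=432+508 mod 509 = 431
Option C: s[1]='b'->'j', delta=(10-2)*11^2 mod 509 = 459, hash=432+459 mod 509 = 382
Option D: s[2]='f'->'a', delta=(1-6)*11^1 mod 509 = 454, hash=432+454 mod 509 = 377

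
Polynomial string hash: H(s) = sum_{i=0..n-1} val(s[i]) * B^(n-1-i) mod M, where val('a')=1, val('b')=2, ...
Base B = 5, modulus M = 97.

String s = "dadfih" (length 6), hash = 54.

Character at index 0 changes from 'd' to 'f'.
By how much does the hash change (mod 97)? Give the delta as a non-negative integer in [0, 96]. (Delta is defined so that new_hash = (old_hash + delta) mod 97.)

Delta formula: (val(new) - val(old)) * B^(n-1-k) mod M
  val('f') - val('d') = 6 - 4 = 2
  B^(n-1-k) = 5^5 mod 97 = 21
  Delta = 2 * 21 mod 97 = 42

Answer: 42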